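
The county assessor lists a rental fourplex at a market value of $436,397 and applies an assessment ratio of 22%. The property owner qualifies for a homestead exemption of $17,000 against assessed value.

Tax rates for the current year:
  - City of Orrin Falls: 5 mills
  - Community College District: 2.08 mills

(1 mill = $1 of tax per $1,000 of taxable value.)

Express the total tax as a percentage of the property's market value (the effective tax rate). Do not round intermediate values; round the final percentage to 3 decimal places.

Assessed value = $436,397 × 0.22 = $96,007.34
Taxable value = $96,007.34 − $17,000 = $79,007.34
City of Orrin Falls: $79,007.34 × 0.005 = $395.0367
Community College District: $79,007.34 × 0.00208 = $164.3352672
Total tax = $559.3719672
Effective rate = $559.3719672 ÷ $436,397 = 0.128% of market value

0.128%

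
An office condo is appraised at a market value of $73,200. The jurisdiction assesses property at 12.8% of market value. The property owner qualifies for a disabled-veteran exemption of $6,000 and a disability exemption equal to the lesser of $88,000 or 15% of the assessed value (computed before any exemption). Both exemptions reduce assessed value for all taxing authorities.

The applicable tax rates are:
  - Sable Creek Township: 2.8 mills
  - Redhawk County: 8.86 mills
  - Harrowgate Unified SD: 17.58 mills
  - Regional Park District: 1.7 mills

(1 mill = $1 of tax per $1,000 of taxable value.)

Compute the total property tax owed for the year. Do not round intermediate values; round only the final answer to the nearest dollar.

$61

Assessed value = $73,200 × 0.128 = $9,369.6
Disability exemption = min($88,000, 15% × $9,369.6) = min($88,000, $1,405.44) = $1,405.44 (percentage binds)
Taxable value = $9,369.6 − $6,000 − $1,405.44 = $1,964.16
Sable Creek Township: $1,964.16 × 0.0028 = $5.499648
Redhawk County: $1,964.16 × 0.00886 = $17.4024576
Harrowgate Unified SD: $1,964.16 × 0.01758 = $34.5299328
Regional Park District: $1,964.16 × 0.0017 = $3.339072
Total = $60.7711104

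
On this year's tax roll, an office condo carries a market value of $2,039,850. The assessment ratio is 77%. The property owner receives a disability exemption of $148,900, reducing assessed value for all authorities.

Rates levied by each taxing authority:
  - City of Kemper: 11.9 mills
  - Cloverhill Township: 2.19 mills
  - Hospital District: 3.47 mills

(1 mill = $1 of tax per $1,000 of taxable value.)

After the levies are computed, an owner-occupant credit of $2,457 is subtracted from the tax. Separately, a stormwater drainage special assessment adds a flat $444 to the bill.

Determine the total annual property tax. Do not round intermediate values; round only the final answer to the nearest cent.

Assessed value = $2,039,850 × 0.77 = $1,570,684.5
Taxable value = $1,570,684.5 − $148,900 = $1,421,784.5
City of Kemper: $1,421,784.5 × 0.0119 = $16,919.23555
Cloverhill Township: $1,421,784.5 × 0.00219 = $3,113.708055
Hospital District: $1,421,784.5 × 0.00347 = $4,933.592215
Levies subtotal = $24,966.53582
After credit = $24,966.53582 − $2,457 = $22,509.53582
Total = $22,509.53582 + $444 = $22,953.53582

$22,953.54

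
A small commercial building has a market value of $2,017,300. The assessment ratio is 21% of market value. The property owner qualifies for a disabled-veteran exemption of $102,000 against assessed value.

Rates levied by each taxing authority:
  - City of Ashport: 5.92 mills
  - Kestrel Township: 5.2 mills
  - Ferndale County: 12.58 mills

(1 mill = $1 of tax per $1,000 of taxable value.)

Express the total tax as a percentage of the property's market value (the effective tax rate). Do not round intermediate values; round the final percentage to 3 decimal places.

0.378%

Assessed value = $2,017,300 × 0.21 = $423,633
Taxable value = $423,633 − $102,000 = $321,633
City of Ashport: $321,633 × 0.00592 = $1,904.06736
Kestrel Township: $321,633 × 0.0052 = $1,672.4916
Ferndale County: $321,633 × 0.01258 = $4,046.14314
Total tax = $7,622.7021
Effective rate = $7,622.7021 ÷ $2,017,300 = 0.378% of market value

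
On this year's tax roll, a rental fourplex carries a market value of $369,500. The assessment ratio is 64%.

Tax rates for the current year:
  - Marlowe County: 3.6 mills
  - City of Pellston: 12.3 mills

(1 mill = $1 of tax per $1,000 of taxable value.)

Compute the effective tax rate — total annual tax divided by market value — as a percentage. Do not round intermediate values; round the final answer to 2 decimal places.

1.02%

Assessed value = $369,500 × 0.64 = $236,480
Marlowe County: $236,480 × 0.0036 = $851.328
City of Pellston: $236,480 × 0.0123 = $2,908.704
Total tax = $3,760.032
Effective rate = $3,760.032 ÷ $369,500 = 1.02% of market value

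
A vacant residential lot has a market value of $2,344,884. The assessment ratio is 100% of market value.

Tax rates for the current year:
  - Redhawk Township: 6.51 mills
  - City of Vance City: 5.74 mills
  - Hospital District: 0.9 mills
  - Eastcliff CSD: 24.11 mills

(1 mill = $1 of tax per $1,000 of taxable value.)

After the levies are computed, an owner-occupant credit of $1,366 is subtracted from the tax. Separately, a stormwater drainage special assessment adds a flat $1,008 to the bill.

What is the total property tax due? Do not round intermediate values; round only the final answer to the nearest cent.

$87,012.38

Assessed value = $2,344,884 × 1 = $2,344,884
Redhawk Township: $2,344,884 × 0.00651 = $15,265.19484
City of Vance City: $2,344,884 × 0.00574 = $13,459.63416
Hospital District: $2,344,884 × 0.0009 = $2,110.3956
Eastcliff CSD: $2,344,884 × 0.02411 = $56,535.15324
Levies subtotal = $87,370.37784
After credit = $87,370.37784 − $1,366 = $86,004.37784
Total = $86,004.37784 + $1,008 = $87,012.37784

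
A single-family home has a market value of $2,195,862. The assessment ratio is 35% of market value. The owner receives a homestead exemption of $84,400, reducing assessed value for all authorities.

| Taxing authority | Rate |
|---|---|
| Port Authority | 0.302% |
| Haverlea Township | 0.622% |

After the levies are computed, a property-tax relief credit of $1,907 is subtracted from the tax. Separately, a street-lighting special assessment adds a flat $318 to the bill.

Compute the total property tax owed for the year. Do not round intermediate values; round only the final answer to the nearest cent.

$4,732.56

Assessed value = $2,195,862 × 0.35 = $768,551.7
Taxable value = $768,551.7 − $84,400 = $684,151.7
Port Authority: $684,151.7 × 0.00302 = $2,066.138134
Haverlea Township: $684,151.7 × 0.00622 = $4,255.423574
Levies subtotal = $6,321.561708
After credit = $6,321.561708 − $1,907 = $4,414.561708
Total = $4,414.561708 + $318 = $4,732.561708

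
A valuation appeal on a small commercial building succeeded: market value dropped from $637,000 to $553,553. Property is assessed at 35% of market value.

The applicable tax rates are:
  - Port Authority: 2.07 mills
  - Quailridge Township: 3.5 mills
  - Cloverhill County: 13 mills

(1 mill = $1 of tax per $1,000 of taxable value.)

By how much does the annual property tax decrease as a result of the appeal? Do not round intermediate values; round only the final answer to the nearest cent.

$542.36

Old assessed value = $637,000 × 0.35 = $222,950
New assessed value = $553,553 × 0.35 = $193,743.55
Combined rate = 0.00207 + 0.0035 + 0.013 = 0.01857
Old tax = $222,950 × 0.01857 = $4,140.1815
New tax = $193,743.55 × 0.01857 = $3,597.8177235
Reduction = $4,140.1815 − $3,597.8177235 = $542.3637765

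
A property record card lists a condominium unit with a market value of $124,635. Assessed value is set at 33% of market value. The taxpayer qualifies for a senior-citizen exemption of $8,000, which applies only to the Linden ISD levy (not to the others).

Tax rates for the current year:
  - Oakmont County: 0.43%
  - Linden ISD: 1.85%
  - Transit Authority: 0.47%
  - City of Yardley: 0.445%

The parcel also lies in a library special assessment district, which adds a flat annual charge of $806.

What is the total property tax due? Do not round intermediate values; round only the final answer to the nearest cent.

$1,972.09

Assessed value = $124,635 × 0.33 = $41,129.55
Oakmont County: $41,129.55 × 0.0043 = $176.857065
Linden ISD: ($41,129.55 − $8,000) × 0.0185 = $33,129.55 × 0.0185 = $612.896675
Transit Authority: $41,129.55 × 0.0047 = $193.308885
City of Yardley: $41,129.55 × 0.00445 = $183.0264975
Levies subtotal = $1,166.0891225
Total = $1,166.0891225 + $806 = $1,972.0891225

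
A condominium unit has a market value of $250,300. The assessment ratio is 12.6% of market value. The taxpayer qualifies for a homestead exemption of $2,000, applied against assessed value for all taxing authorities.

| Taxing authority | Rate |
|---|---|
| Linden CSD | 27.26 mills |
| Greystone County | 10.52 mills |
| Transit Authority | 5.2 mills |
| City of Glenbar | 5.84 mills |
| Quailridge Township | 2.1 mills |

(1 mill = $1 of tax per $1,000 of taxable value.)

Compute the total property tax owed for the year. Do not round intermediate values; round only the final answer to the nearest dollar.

Assessed value = $250,300 × 0.126 = $31,537.8
Taxable value = $31,537.8 − $2,000 = $29,537.8
Linden CSD: $29,537.8 × 0.02726 = $805.200428
Greystone County: $29,537.8 × 0.01052 = $310.737656
Transit Authority: $29,537.8 × 0.0052 = $153.59656
City of Glenbar: $29,537.8 × 0.00584 = $172.500752
Quailridge Township: $29,537.8 × 0.0021 = $62.02938
Total = $805.200428 + $310.737656 + $153.59656 + $172.500752 + $62.02938 = $1,504.064776

$1,504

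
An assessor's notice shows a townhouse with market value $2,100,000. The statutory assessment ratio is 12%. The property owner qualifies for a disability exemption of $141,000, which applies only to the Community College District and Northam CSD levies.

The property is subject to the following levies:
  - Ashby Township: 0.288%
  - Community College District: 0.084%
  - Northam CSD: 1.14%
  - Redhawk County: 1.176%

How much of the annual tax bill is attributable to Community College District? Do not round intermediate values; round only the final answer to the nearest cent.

Assessed value = $2,100,000 × 0.12 = $252,000
Community College District taxable value = $252,000 − $141,000 = $111,000
Community College District levy = $111,000 × 0.00084 = $93.24

$93.24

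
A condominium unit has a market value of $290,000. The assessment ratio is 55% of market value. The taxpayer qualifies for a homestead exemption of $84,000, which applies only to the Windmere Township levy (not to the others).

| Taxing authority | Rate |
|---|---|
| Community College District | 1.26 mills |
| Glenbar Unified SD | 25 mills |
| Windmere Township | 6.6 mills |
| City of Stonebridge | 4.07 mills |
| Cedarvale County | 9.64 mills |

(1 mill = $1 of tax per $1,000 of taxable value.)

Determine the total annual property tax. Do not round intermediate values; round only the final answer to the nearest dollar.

Assessed value = $290,000 × 0.55 = $159,500
Community College District: $159,500 × 0.00126 = $200.97
Glenbar Unified SD: $159,500 × 0.025 = $3,987.5
Windmere Township: ($159,500 − $84,000) × 0.0066 = $75,500 × 0.0066 = $498.3
City of Stonebridge: $159,500 × 0.00407 = $649.165
Cedarvale County: $159,500 × 0.00964 = $1,537.58
Total = $6,873.515

$6,874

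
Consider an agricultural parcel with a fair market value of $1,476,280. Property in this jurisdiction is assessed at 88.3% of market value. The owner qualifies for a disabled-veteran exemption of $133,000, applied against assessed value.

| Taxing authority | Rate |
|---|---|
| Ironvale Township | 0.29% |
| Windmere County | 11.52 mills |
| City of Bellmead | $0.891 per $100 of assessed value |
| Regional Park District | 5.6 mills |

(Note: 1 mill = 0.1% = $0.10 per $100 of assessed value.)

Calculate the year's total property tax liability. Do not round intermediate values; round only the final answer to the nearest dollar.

Assessed value = $1,476,280 × 0.883 = $1,303,555.24
Taxable value = $1,303,555.24 − $133,000 = $1,170,555.24
Ironvale Township: $1,170,555.24 × 0.0029 = $3,394.610196
Windmere County: $1,170,555.24 × 0.01152 = $13,484.7963648
City of Bellmead: $1,170,555.24 × 0.00891 = $10,429.6471884
Regional Park District: $1,170,555.24 × 0.0056 = $6,555.109344
Total = $33,864.1630932

$33,864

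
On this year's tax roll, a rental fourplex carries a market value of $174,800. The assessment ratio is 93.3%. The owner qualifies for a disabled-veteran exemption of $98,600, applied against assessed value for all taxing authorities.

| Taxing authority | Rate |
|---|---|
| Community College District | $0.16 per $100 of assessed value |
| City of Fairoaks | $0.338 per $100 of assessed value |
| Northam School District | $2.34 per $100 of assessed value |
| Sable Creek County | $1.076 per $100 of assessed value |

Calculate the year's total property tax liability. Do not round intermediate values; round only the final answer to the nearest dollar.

$2,524

Assessed value = $174,800 × 0.933 = $163,088.4
Taxable value = $163,088.4 − $98,600 = $64,488.4
Community College District: $64,488.4 × 0.0016 = $103.18144
City of Fairoaks: $64,488.4 × 0.00338 = $217.970792
Northam School District: $64,488.4 × 0.0234 = $1,509.02856
Sable Creek County: $64,488.4 × 0.01076 = $693.895184
Total = $103.18144 + $217.970792 + $1,509.02856 + $693.895184 = $2,524.075976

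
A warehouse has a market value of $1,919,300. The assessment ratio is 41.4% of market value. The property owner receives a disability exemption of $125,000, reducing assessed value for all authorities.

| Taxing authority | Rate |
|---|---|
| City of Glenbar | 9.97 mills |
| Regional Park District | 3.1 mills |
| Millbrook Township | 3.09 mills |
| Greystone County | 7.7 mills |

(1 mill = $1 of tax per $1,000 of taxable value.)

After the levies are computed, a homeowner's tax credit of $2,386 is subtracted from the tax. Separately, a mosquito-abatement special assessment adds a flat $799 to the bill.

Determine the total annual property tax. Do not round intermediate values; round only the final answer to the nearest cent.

$14,389.42

Assessed value = $1,919,300 × 0.414 = $794,590.2
Taxable value = $794,590.2 − $125,000 = $669,590.2
City of Glenbar: $669,590.2 × 0.00997 = $6,675.814294
Regional Park District: $669,590.2 × 0.0031 = $2,075.72962
Millbrook Township: $669,590.2 × 0.00309 = $2,069.033718
Greystone County: $669,590.2 × 0.0077 = $5,155.84454
Levies subtotal = $15,976.422172
After credit = $15,976.422172 − $2,386 = $13,590.422172
Total = $13,590.422172 + $799 = $14,389.422172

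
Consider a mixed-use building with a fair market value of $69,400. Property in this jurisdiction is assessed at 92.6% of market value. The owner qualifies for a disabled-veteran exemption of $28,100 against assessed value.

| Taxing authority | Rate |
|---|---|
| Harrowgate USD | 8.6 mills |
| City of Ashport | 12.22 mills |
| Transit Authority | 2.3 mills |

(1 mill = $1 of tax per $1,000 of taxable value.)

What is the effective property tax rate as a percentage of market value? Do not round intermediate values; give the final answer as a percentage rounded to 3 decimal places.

1.205%

Assessed value = $69,400 × 0.926 = $64,264.4
Taxable value = $64,264.4 − $28,100 = $36,164.4
Harrowgate USD: $36,164.4 × 0.0086 = $311.01384
City of Ashport: $36,164.4 × 0.01222 = $441.928968
Transit Authority: $36,164.4 × 0.0023 = $83.17812
Total tax = $836.120928
Effective rate = $836.120928 ÷ $69,400 = 1.205% of market value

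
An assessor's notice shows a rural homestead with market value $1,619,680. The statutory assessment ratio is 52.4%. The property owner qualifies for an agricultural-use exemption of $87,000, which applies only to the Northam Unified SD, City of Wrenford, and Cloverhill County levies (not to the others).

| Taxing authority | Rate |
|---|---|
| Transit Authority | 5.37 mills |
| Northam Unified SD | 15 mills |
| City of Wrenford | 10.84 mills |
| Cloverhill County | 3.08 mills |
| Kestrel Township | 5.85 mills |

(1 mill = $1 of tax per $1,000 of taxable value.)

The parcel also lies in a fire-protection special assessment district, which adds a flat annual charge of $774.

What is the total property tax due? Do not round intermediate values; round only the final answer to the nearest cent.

$32,325.27

Assessed value = $1,619,680 × 0.524 = $848,712.32
Transit Authority: $848,712.32 × 0.00537 = $4,557.5851584
Northam Unified SD: ($848,712.32 − $87,000) × 0.015 = $761,712.32 × 0.015 = $11,425.6848
City of Wrenford: ($848,712.32 − $87,000) × 0.01084 = $761,712.32 × 0.01084 = $8,256.9615488
Cloverhill County: ($848,712.32 − $87,000) × 0.00308 = $761,712.32 × 0.00308 = $2,346.0739456
Kestrel Township: $848,712.32 × 0.00585 = $4,964.967072
Levies subtotal = $31,551.2725248
Total = $31,551.2725248 + $774 = $32,325.2725248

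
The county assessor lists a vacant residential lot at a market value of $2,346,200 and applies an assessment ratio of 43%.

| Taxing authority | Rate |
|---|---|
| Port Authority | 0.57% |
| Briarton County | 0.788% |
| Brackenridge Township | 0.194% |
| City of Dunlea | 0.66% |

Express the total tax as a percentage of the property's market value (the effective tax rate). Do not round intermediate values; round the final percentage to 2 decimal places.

0.95%

Assessed value = $2,346,200 × 0.43 = $1,008,866
Port Authority: $1,008,866 × 0.0057 = $5,750.5362
Briarton County: $1,008,866 × 0.00788 = $7,949.86408
Brackenridge Township: $1,008,866 × 0.00194 = $1,957.20004
City of Dunlea: $1,008,866 × 0.0066 = $6,658.5156
Total tax = $22,316.11592
Effective rate = $22,316.11592 ÷ $2,346,200 = 0.95% of market value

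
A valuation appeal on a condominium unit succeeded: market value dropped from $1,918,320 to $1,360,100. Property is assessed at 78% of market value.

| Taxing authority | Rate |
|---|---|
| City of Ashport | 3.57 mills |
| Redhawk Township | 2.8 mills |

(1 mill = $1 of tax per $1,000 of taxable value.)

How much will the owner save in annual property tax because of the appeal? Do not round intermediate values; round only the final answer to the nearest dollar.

Old assessed value = $1,918,320 × 0.78 = $1,496,289.6
New assessed value = $1,360,100 × 0.78 = $1,060,878
Combined rate = 0.00357 + 0.0028 = 0.00637
Old tax = $1,496,289.6 × 0.00637 = $9,531.364752
New tax = $1,060,878 × 0.00637 = $6,757.79286
Reduction = $9,531.364752 − $6,757.79286 = $2,773.571892

$2,774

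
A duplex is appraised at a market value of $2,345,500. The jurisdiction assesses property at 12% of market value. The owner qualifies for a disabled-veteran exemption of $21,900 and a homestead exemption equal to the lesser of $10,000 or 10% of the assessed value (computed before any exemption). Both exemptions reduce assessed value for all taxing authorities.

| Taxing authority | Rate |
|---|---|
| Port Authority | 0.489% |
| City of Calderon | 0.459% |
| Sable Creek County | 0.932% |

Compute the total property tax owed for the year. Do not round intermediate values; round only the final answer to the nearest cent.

$4,691.73

Assessed value = $2,345,500 × 0.12 = $281,460
Homestead exemption = min($10,000, 10% × $281,460) = min($10,000, $28,146) = $10,000 (dollar cap binds)
Taxable value = $281,460 − $21,900 − $10,000 = $249,560
Port Authority: $249,560 × 0.00489 = $1,220.3484
City of Calderon: $249,560 × 0.00459 = $1,145.4804
Sable Creek County: $249,560 × 0.00932 = $2,325.8992
Total = $4,691.728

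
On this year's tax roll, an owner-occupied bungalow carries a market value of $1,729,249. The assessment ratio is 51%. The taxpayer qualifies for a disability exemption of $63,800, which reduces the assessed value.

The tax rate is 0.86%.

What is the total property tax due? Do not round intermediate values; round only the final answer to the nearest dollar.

Assessed value = $1,729,249 × 0.51 = $881,916.99
Taxable value = $881,916.99 − $63,800 = $818,116.99
Tax = $818,116.99 × 0.0086 = $7,035.806114

$7,036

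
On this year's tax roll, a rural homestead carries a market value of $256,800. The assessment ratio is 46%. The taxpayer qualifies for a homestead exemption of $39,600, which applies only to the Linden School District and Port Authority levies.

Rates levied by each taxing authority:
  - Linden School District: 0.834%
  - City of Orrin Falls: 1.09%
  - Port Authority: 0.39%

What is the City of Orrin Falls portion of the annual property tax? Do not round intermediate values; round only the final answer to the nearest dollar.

Assessed value = $256,800 × 0.46 = $118,128
City of Orrin Falls taxable value = $118,128 (exemption does not apply)
City of Orrin Falls levy = $118,128 × 0.0109 = $1,287.5952

$1,288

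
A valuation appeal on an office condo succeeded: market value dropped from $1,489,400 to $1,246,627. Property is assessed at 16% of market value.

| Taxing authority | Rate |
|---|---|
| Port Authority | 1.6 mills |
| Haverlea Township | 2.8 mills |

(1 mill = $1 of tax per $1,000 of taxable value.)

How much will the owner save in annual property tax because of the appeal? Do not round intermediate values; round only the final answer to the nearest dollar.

Old assessed value = $1,489,400 × 0.16 = $238,304
New assessed value = $1,246,627 × 0.16 = $199,460.32
Combined rate = 0.0016 + 0.0028 = 0.0044
Old tax = $238,304 × 0.0044 = $1,048.5376
New tax = $199,460.32 × 0.0044 = $877.625408
Reduction = $1,048.5376 − $877.625408 = $170.912192

$171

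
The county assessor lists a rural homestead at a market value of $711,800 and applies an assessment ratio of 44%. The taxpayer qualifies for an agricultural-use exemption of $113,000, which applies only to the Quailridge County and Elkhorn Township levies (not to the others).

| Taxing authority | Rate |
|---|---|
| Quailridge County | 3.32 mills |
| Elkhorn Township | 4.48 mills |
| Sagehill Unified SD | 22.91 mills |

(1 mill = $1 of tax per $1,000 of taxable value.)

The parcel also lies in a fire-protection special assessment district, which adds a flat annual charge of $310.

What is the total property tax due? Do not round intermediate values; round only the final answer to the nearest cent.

Assessed value = $711,800 × 0.44 = $313,192
Quailridge County: ($313,192 − $113,000) × 0.00332 = $200,192 × 0.00332 = $664.63744
Elkhorn Township: ($313,192 − $113,000) × 0.00448 = $200,192 × 0.00448 = $896.86016
Sagehill Unified SD: $313,192 × 0.02291 = $7,175.22872
Levies subtotal = $8,736.72632
Total = $8,736.72632 + $310 = $9,046.72632

$9,046.73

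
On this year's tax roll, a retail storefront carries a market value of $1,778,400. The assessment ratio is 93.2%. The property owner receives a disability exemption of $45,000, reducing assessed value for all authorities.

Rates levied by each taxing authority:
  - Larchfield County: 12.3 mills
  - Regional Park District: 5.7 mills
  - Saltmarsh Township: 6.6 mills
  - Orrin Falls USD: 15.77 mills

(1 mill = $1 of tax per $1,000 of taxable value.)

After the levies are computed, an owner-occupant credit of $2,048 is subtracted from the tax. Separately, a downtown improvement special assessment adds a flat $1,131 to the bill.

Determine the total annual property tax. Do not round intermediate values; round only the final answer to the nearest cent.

Assessed value = $1,778,400 × 0.932 = $1,657,468.8
Taxable value = $1,657,468.8 − $45,000 = $1,612,468.8
Larchfield County: $1,612,468.8 × 0.0123 = $19,833.36624
Regional Park District: $1,612,468.8 × 0.0057 = $9,191.07216
Saltmarsh Township: $1,612,468.8 × 0.0066 = $10,642.29408
Orrin Falls USD: $1,612,468.8 × 0.01577 = $25,428.632976
Levies subtotal = $65,095.365456
After credit = $65,095.365456 − $2,048 = $63,047.365456
Total = $63,047.365456 + $1,131 = $64,178.365456

$64,178.37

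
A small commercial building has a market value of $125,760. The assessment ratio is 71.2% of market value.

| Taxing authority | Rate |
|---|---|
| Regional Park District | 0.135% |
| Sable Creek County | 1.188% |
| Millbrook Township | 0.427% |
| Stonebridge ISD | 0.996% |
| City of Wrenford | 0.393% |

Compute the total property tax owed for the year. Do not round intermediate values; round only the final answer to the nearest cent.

$2,810.70

Assessed value = $125,760 × 0.712 = $89,541.12
Regional Park District: $89,541.12 × 0.00135 = $120.880512
Sable Creek County: $89,541.12 × 0.01188 = $1,063.7485056
Millbrook Township: $89,541.12 × 0.00427 = $382.3405824
Stonebridge ISD: $89,541.12 × 0.00996 = $891.8295552
City of Wrenford: $89,541.12 × 0.00393 = $351.8966016
Total = $120.880512 + $1,063.7485056 + $382.3405824 + $891.8295552 + $351.8966016 = $2,810.6957568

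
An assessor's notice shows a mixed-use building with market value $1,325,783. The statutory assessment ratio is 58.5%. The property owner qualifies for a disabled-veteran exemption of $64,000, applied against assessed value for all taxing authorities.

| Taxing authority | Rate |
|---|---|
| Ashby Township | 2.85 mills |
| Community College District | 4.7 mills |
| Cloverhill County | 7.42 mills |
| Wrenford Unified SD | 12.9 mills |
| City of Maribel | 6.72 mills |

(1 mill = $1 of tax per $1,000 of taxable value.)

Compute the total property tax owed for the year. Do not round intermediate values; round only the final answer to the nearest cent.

$24,613.66

Assessed value = $1,325,783 × 0.585 = $775,583.055
Taxable value = $775,583.055 − $64,000 = $711,583.055
Ashby Township: $711,583.055 × 0.00285 = $2,028.01170675
Community College District: $711,583.055 × 0.0047 = $3,344.4403585
Cloverhill County: $711,583.055 × 0.00742 = $5,279.9462681
Wrenford Unified SD: $711,583.055 × 0.0129 = $9,179.4214095
City of Maribel: $711,583.055 × 0.00672 = $4,781.8381296
Total = $2,028.01170675 + $3,344.4403585 + $5,279.9462681 + $9,179.4214095 + $4,781.8381296 = $24,613.65787245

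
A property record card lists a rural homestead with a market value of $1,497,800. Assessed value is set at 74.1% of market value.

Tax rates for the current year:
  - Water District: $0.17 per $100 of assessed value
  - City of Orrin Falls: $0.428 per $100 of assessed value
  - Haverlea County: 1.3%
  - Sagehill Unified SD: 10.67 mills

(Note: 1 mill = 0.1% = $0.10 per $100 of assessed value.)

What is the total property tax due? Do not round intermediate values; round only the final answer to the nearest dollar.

$32,908

Assessed value = $1,497,800 × 0.741 = $1,109,869.8
Water District: $1,109,869.8 × 0.0017 = $1,886.77866
City of Orrin Falls: $1,109,869.8 × 0.00428 = $4,750.242744
Haverlea County: $1,109,869.8 × 0.013 = $14,428.3074
Sagehill Unified SD: $1,109,869.8 × 0.01067 = $11,842.310766
Total = $32,907.63957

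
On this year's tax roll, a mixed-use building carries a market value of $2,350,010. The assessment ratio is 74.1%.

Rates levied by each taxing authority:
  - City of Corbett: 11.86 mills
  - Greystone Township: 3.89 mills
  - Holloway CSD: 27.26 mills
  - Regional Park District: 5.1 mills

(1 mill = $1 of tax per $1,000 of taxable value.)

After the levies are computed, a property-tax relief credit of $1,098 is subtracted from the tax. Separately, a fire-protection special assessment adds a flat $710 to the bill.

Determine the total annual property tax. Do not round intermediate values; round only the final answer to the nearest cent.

Assessed value = $2,350,010 × 0.741 = $1,741,357.41
City of Corbett: $1,741,357.41 × 0.01186 = $20,652.4988826
Greystone Township: $1,741,357.41 × 0.00389 = $6,773.8803249
Holloway CSD: $1,741,357.41 × 0.02726 = $47,469.4029966
Regional Park District: $1,741,357.41 × 0.0051 = $8,880.922791
Levies subtotal = $83,776.7049951
After credit = $83,776.7049951 − $1,098 = $82,678.7049951
Total = $82,678.7049951 + $710 = $83,388.7049951

$83,388.70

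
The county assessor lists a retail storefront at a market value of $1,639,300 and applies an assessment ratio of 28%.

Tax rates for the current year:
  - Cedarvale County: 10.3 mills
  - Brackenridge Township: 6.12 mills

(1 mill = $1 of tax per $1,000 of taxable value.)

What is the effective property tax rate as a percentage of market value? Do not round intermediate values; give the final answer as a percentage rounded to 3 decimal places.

0.460%

Assessed value = $1,639,300 × 0.28 = $459,004
Cedarvale County: $459,004 × 0.0103 = $4,727.7412
Brackenridge Township: $459,004 × 0.00612 = $2,809.10448
Total tax = $7,536.84568
Effective rate = $7,536.84568 ÷ $1,639,300 = 0.460% of market value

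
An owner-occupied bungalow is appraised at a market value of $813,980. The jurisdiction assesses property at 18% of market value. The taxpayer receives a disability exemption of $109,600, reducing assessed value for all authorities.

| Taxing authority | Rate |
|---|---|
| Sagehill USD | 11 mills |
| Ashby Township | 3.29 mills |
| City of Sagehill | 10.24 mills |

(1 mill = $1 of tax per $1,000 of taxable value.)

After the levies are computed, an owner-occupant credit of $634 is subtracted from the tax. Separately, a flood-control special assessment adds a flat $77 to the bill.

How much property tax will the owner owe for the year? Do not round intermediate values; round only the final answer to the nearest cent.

Assessed value = $813,980 × 0.18 = $146,516.4
Taxable value = $146,516.4 − $109,600 = $36,916.4
Sagehill USD: $36,916.4 × 0.011 = $406.0804
Ashby Township: $36,916.4 × 0.00329 = $121.454956
City of Sagehill: $36,916.4 × 0.01024 = $378.023936
Levies subtotal = $905.559292
After credit = $905.559292 − $634 = $271.559292
Total = $271.559292 + $77 = $348.559292

$348.56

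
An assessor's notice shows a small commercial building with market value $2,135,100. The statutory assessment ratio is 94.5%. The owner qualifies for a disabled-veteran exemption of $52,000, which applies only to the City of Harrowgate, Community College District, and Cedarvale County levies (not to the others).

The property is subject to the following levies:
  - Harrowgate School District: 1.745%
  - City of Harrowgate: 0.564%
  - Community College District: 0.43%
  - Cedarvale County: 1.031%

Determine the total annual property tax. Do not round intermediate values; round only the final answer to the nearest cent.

$75,013.14

Assessed value = $2,135,100 × 0.945 = $2,017,669.5
Harrowgate School District: $2,017,669.5 × 0.01745 = $35,208.332775
City of Harrowgate: ($2,017,669.5 − $52,000) × 0.00564 = $1,965,669.5 × 0.00564 = $11,086.37598
Community College District: ($2,017,669.5 − $52,000) × 0.0043 = $1,965,669.5 × 0.0043 = $8,452.37885
Cedarvale County: ($2,017,669.5 − $52,000) × 0.01031 = $1,965,669.5 × 0.01031 = $20,266.052545
Total = $75,013.14015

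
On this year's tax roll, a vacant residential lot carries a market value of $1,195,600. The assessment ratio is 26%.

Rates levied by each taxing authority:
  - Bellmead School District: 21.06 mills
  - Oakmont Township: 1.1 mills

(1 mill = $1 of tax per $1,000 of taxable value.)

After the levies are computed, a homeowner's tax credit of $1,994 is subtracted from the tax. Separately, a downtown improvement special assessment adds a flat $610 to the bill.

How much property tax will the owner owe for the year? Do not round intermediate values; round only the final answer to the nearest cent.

Assessed value = $1,195,600 × 0.26 = $310,856
Bellmead School District: $310,856 × 0.02106 = $6,546.62736
Oakmont Township: $310,856 × 0.0011 = $341.9416
Levies subtotal = $6,888.56896
After credit = $6,888.56896 − $1,994 = $4,894.56896
Total = $4,894.56896 + $610 = $5,504.56896

$5,504.57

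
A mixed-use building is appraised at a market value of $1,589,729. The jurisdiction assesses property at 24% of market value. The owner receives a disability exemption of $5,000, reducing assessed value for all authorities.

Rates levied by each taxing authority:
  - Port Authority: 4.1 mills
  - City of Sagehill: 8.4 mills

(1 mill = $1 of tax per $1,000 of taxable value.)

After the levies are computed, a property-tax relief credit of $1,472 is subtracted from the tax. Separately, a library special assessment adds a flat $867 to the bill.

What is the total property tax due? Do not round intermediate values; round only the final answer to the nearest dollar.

$4,102

Assessed value = $1,589,729 × 0.24 = $381,534.96
Taxable value = $381,534.96 − $5,000 = $376,534.96
Port Authority: $376,534.96 × 0.0041 = $1,543.793336
City of Sagehill: $376,534.96 × 0.0084 = $3,162.893664
Levies subtotal = $4,706.687
After credit = $4,706.687 − $1,472 = $3,234.687
Total = $3,234.687 + $867 = $4,101.687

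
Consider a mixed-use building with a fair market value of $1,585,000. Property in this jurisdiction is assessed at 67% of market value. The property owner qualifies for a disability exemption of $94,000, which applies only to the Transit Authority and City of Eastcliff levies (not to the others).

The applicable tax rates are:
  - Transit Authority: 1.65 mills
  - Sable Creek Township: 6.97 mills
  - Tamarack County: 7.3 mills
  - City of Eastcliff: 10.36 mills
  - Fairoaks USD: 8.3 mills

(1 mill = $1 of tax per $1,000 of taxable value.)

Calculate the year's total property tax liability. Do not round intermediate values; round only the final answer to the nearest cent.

$35,593.29

Assessed value = $1,585,000 × 0.67 = $1,061,950
Transit Authority: ($1,061,950 − $94,000) × 0.00165 = $967,950 × 0.00165 = $1,597.1175
Sable Creek Township: $1,061,950 × 0.00697 = $7,401.7915
Tamarack County: $1,061,950 × 0.0073 = $7,752.235
City of Eastcliff: ($1,061,950 − $94,000) × 0.01036 = $967,950 × 0.01036 = $10,027.962
Fairoaks USD: $1,061,950 × 0.0083 = $8,814.185
Total = $35,593.291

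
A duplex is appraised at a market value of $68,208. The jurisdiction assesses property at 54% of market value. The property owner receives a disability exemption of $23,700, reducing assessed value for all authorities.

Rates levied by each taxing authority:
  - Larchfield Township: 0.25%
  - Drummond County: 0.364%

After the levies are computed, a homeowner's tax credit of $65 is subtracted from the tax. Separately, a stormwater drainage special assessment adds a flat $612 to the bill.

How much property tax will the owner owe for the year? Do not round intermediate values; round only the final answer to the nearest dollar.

Assessed value = $68,208 × 0.54 = $36,832.32
Taxable value = $36,832.32 − $23,700 = $13,132.32
Larchfield Township: $13,132.32 × 0.0025 = $32.8308
Drummond County: $13,132.32 × 0.00364 = $47.8016448
Levies subtotal = $80.6324448
After credit = $80.6324448 − $65 = $15.6324448
Total = $15.6324448 + $612 = $627.6324448

$628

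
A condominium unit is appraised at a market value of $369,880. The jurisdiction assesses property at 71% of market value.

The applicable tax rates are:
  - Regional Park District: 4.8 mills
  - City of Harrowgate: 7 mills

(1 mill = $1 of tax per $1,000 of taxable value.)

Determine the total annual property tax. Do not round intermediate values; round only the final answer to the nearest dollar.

Assessed value = $369,880 × 0.71 = $262,614.8
Regional Park District: $262,614.8 × 0.0048 = $1,260.55104
City of Harrowgate: $262,614.8 × 0.007 = $1,838.3036
Total = $1,260.55104 + $1,838.3036 = $3,098.85464

$3,099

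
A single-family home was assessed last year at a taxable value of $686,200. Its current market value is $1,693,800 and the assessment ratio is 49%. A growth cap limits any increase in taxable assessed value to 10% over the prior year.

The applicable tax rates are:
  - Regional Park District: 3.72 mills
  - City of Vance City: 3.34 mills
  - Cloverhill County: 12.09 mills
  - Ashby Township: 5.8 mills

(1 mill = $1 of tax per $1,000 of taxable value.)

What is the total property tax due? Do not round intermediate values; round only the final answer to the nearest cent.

$18,832.76

Uncapped assessed value = $1,693,800 × 0.49 = $829,962
Cap limit = $686,200 × 1.1 = $754,820
Taxable assessed value = min($829,962, $754,820) = $754,820 (cap binds)
Regional Park District: $754,820 × 0.00372 = $2,807.9304
City of Vance City: $754,820 × 0.00334 = $2,521.0988
Cloverhill County: $754,820 × 0.01209 = $9,125.7738
Ashby Township: $754,820 × 0.0058 = $4,377.956
Total = $18,832.759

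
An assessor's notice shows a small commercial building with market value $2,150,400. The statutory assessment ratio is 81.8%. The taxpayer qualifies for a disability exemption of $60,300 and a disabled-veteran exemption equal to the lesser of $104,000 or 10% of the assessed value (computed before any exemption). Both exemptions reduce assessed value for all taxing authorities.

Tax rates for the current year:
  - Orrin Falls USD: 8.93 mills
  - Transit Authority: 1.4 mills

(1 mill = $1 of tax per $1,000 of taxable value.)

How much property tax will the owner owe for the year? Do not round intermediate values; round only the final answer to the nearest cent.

$16,473.53

Assessed value = $2,150,400 × 0.818 = $1,759,027.2
Disabled-veteran exemption = min($104,000, 10% × $1,759,027.2) = min($104,000, $175,902.72) = $104,000 (dollar cap binds)
Taxable value = $1,759,027.2 − $60,300 − $104,000 = $1,594,727.2
Orrin Falls USD: $1,594,727.2 × 0.00893 = $14,240.913896
Transit Authority: $1,594,727.2 × 0.0014 = $2,232.61808
Total = $16,473.531976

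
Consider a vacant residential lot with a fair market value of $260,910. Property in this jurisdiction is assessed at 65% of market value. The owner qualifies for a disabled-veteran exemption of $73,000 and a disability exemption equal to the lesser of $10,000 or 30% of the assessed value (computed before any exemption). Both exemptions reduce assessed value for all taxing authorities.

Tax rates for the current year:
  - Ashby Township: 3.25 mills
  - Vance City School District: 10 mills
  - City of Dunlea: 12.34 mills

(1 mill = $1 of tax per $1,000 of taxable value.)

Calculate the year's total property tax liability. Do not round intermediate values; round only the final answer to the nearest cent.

Assessed value = $260,910 × 0.65 = $169,591.5
Disability exemption = min($10,000, 30% × $169,591.5) = min($10,000, $50,877.45) = $10,000 (dollar cap binds)
Taxable value = $169,591.5 − $73,000 − $10,000 = $86,591.5
Ashby Township: $86,591.5 × 0.00325 = $281.422375
Vance City School District: $86,591.5 × 0.01 = $865.915
City of Dunlea: $86,591.5 × 0.01234 = $1,068.53911
Total = $2,215.876485

$2,215.88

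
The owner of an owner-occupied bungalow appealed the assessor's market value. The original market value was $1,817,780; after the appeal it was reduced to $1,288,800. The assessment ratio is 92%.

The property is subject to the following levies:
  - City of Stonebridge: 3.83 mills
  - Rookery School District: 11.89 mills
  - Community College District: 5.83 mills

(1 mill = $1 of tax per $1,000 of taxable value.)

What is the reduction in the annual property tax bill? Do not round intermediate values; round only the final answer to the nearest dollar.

Old assessed value = $1,817,780 × 0.92 = $1,672,357.6
New assessed value = $1,288,800 × 0.92 = $1,185,696
Combined rate = 0.00383 + 0.01189 + 0.00583 = 0.02155
Old tax = $1,672,357.6 × 0.02155 = $36,039.30628
New tax = $1,185,696 × 0.02155 = $25,551.7488
Reduction = $36,039.30628 − $25,551.7488 = $10,487.55748

$10,488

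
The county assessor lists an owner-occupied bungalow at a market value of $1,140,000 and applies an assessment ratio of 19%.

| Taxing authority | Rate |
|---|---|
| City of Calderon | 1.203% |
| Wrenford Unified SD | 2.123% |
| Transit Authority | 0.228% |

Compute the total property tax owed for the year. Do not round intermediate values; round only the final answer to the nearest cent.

$7,697.96

Assessed value = $1,140,000 × 0.19 = $216,600
City of Calderon: $216,600 × 0.01203 = $2,605.698
Wrenford Unified SD: $216,600 × 0.02123 = $4,598.418
Transit Authority: $216,600 × 0.00228 = $493.848
Total = $2,605.698 + $4,598.418 + $493.848 = $7,697.964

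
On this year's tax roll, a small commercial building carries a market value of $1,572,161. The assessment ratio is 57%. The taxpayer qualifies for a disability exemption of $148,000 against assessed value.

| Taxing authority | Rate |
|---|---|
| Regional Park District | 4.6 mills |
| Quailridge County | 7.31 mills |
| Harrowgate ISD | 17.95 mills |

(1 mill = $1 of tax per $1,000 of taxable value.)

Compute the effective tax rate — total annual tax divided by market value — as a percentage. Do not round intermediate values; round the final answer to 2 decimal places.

Assessed value = $1,572,161 × 0.57 = $896,131.77
Taxable value = $896,131.77 − $148,000 = $748,131.77
Regional Park District: $748,131.77 × 0.0046 = $3,441.406142
Quailridge County: $748,131.77 × 0.00731 = $5,468.8432387
Harrowgate ISD: $748,131.77 × 0.01795 = $13,428.9652715
Total tax = $22,339.2146522
Effective rate = $22,339.2146522 ÷ $1,572,161 = 1.42% of market value

1.42%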